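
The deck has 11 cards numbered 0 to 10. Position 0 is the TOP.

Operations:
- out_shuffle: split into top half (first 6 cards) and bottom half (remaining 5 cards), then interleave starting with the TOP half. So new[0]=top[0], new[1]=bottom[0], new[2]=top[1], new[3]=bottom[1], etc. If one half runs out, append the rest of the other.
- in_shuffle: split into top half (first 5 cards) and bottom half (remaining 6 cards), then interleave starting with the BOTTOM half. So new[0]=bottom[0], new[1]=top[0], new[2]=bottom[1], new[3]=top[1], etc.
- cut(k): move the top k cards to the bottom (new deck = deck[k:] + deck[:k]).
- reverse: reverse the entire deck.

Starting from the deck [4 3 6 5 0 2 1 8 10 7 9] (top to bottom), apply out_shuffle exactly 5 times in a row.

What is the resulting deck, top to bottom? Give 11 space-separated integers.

Answer: 4 9 7 10 8 1 2 0 5 6 3

Derivation:
After op 1 (out_shuffle): [4 1 3 8 6 10 5 7 0 9 2]
After op 2 (out_shuffle): [4 5 1 7 3 0 8 9 6 2 10]
After op 3 (out_shuffle): [4 8 5 9 1 6 7 2 3 10 0]
After op 4 (out_shuffle): [4 7 8 2 5 3 9 10 1 0 6]
After op 5 (out_shuffle): [4 9 7 10 8 1 2 0 5 6 3]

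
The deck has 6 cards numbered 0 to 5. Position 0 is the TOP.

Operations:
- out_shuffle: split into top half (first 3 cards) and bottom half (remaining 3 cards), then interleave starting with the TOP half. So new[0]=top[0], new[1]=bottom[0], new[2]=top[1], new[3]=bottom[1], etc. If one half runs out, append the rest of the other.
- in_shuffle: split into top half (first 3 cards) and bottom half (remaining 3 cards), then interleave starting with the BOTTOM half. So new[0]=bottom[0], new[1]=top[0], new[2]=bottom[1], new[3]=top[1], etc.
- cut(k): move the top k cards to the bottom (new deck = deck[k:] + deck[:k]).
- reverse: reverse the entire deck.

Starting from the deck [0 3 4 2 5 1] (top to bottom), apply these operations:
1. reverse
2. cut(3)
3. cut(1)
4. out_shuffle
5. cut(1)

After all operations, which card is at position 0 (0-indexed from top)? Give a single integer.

Answer: 5

Derivation:
After op 1 (reverse): [1 5 2 4 3 0]
After op 2 (cut(3)): [4 3 0 1 5 2]
After op 3 (cut(1)): [3 0 1 5 2 4]
After op 4 (out_shuffle): [3 5 0 2 1 4]
After op 5 (cut(1)): [5 0 2 1 4 3]
Position 0: card 5.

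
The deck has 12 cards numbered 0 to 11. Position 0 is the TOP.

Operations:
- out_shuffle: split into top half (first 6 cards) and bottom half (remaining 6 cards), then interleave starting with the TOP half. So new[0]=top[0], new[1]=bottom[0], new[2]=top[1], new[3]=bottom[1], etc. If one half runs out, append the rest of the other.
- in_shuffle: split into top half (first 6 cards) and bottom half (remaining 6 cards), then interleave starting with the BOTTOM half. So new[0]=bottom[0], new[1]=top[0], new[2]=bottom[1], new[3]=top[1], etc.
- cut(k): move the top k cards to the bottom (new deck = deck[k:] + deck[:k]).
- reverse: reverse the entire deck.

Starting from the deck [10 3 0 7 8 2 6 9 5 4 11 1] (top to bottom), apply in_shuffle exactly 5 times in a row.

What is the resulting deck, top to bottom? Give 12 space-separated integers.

Answer: 11 5 6 8 0 10 1 4 9 2 7 3

Derivation:
After op 1 (in_shuffle): [6 10 9 3 5 0 4 7 11 8 1 2]
After op 2 (in_shuffle): [4 6 7 10 11 9 8 3 1 5 2 0]
After op 3 (in_shuffle): [8 4 3 6 1 7 5 10 2 11 0 9]
After op 4 (in_shuffle): [5 8 10 4 2 3 11 6 0 1 9 7]
After op 5 (in_shuffle): [11 5 6 8 0 10 1 4 9 2 7 3]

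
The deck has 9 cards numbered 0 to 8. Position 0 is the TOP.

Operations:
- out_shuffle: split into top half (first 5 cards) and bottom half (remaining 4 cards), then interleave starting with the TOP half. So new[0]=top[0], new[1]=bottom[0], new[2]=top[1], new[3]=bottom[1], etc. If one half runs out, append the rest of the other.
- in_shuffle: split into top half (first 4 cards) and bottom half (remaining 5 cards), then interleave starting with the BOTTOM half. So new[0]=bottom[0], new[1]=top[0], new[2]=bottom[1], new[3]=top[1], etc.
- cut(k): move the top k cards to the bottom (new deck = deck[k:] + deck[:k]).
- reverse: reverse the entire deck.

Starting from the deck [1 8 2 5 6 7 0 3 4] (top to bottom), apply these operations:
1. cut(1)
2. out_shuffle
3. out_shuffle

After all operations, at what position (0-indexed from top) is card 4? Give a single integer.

After op 1 (cut(1)): [8 2 5 6 7 0 3 4 1]
After op 2 (out_shuffle): [8 0 2 3 5 4 6 1 7]
After op 3 (out_shuffle): [8 4 0 6 2 1 3 7 5]
Card 4 is at position 1.

Answer: 1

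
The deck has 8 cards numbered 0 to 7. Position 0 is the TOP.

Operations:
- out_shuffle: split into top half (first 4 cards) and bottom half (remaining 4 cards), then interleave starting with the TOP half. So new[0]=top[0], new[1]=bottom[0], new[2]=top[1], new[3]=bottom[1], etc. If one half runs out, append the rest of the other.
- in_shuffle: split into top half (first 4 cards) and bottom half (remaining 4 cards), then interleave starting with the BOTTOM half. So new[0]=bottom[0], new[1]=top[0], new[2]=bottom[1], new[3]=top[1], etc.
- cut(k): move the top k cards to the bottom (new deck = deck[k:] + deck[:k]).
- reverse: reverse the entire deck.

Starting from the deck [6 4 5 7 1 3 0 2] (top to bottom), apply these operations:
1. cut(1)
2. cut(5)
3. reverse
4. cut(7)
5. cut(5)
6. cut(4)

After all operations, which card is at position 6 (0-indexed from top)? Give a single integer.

Answer: 2

Derivation:
After op 1 (cut(1)): [4 5 7 1 3 0 2 6]
After op 2 (cut(5)): [0 2 6 4 5 7 1 3]
After op 3 (reverse): [3 1 7 5 4 6 2 0]
After op 4 (cut(7)): [0 3 1 7 5 4 6 2]
After op 5 (cut(5)): [4 6 2 0 3 1 7 5]
After op 6 (cut(4)): [3 1 7 5 4 6 2 0]
Position 6: card 2.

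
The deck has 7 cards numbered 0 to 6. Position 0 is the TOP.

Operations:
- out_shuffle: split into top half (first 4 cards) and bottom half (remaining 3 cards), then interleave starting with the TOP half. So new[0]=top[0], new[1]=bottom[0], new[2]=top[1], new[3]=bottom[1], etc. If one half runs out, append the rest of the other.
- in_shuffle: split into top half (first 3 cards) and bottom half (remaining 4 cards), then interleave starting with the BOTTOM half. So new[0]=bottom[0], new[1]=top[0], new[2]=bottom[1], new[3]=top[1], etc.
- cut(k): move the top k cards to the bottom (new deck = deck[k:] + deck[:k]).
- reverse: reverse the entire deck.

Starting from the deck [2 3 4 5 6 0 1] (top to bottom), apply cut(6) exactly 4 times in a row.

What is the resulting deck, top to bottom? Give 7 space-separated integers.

After op 1 (cut(6)): [1 2 3 4 5 6 0]
After op 2 (cut(6)): [0 1 2 3 4 5 6]
After op 3 (cut(6)): [6 0 1 2 3 4 5]
After op 4 (cut(6)): [5 6 0 1 2 3 4]

Answer: 5 6 0 1 2 3 4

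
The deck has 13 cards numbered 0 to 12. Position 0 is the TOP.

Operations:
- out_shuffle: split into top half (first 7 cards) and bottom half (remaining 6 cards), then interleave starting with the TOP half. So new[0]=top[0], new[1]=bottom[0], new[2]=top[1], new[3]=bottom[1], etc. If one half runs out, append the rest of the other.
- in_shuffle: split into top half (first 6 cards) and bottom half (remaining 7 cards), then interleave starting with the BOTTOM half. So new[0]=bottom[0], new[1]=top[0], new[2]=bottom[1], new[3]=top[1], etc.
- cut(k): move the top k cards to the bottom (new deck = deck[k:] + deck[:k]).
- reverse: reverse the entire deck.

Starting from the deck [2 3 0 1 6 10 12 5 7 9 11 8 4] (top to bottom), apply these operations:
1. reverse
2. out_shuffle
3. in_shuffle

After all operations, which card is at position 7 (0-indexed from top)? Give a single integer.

After op 1 (reverse): [4 8 11 9 7 5 12 10 6 1 0 3 2]
After op 2 (out_shuffle): [4 10 8 6 11 1 9 0 7 3 5 2 12]
After op 3 (in_shuffle): [9 4 0 10 7 8 3 6 5 11 2 1 12]
Position 7: card 6.

Answer: 6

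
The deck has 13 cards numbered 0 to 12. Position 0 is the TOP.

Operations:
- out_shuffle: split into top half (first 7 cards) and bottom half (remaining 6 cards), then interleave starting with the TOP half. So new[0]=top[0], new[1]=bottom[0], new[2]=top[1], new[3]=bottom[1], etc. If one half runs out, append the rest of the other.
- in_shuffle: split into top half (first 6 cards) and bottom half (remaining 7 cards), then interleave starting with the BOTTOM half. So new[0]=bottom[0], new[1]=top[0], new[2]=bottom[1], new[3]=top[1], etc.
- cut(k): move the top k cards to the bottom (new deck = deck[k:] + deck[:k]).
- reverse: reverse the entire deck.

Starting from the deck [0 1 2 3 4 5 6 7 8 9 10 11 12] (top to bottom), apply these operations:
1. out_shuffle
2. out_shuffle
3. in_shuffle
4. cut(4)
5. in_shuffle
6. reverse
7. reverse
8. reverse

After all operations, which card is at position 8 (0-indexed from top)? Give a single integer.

After op 1 (out_shuffle): [0 7 1 8 2 9 3 10 4 11 5 12 6]
After op 2 (out_shuffle): [0 10 7 4 1 11 8 5 2 12 9 6 3]
After op 3 (in_shuffle): [8 0 5 10 2 7 12 4 9 1 6 11 3]
After op 4 (cut(4)): [2 7 12 4 9 1 6 11 3 8 0 5 10]
After op 5 (in_shuffle): [6 2 11 7 3 12 8 4 0 9 5 1 10]
After op 6 (reverse): [10 1 5 9 0 4 8 12 3 7 11 2 6]
After op 7 (reverse): [6 2 11 7 3 12 8 4 0 9 5 1 10]
After op 8 (reverse): [10 1 5 9 0 4 8 12 3 7 11 2 6]
Position 8: card 3.

Answer: 3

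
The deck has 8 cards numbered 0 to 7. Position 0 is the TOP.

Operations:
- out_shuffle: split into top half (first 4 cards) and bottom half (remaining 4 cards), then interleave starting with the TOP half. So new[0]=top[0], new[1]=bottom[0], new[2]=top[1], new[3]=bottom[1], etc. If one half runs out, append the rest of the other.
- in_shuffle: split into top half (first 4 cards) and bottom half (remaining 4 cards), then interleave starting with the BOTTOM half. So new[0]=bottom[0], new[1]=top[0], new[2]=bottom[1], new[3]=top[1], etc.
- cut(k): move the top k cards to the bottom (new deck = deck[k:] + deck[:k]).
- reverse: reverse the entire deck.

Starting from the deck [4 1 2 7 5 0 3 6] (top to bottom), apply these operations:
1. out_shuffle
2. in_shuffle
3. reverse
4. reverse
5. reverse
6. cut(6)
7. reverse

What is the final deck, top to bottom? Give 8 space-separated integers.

Answer: 3 5 7 1 6 0 2 4

Derivation:
After op 1 (out_shuffle): [4 5 1 0 2 3 7 6]
After op 2 (in_shuffle): [2 4 3 5 7 1 6 0]
After op 3 (reverse): [0 6 1 7 5 3 4 2]
After op 4 (reverse): [2 4 3 5 7 1 6 0]
After op 5 (reverse): [0 6 1 7 5 3 4 2]
After op 6 (cut(6)): [4 2 0 6 1 7 5 3]
After op 7 (reverse): [3 5 7 1 6 0 2 4]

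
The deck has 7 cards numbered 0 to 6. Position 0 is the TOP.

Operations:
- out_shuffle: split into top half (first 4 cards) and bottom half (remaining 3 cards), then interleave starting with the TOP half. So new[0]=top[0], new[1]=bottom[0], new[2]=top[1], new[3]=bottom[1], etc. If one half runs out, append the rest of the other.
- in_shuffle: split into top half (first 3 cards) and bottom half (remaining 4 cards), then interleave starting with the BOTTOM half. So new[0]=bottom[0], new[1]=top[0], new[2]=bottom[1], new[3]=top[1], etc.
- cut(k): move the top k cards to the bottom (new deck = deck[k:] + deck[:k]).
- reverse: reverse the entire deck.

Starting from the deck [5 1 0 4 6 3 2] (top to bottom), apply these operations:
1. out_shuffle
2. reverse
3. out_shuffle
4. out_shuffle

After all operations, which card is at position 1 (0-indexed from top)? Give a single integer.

Answer: 0

Derivation:
After op 1 (out_shuffle): [5 6 1 3 0 2 4]
After op 2 (reverse): [4 2 0 3 1 6 5]
After op 3 (out_shuffle): [4 1 2 6 0 5 3]
After op 4 (out_shuffle): [4 0 1 5 2 3 6]
Position 1: card 0.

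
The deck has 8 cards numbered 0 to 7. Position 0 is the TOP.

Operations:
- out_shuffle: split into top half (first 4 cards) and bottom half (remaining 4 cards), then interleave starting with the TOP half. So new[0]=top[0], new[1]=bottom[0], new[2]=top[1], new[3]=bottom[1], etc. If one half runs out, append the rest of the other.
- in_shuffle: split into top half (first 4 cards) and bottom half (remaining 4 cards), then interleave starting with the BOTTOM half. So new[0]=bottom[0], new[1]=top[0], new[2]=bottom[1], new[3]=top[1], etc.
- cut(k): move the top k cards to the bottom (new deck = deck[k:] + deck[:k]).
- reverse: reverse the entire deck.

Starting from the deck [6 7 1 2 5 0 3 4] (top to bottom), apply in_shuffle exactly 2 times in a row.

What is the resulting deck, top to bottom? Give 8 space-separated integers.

After op 1 (in_shuffle): [5 6 0 7 3 1 4 2]
After op 2 (in_shuffle): [3 5 1 6 4 0 2 7]

Answer: 3 5 1 6 4 0 2 7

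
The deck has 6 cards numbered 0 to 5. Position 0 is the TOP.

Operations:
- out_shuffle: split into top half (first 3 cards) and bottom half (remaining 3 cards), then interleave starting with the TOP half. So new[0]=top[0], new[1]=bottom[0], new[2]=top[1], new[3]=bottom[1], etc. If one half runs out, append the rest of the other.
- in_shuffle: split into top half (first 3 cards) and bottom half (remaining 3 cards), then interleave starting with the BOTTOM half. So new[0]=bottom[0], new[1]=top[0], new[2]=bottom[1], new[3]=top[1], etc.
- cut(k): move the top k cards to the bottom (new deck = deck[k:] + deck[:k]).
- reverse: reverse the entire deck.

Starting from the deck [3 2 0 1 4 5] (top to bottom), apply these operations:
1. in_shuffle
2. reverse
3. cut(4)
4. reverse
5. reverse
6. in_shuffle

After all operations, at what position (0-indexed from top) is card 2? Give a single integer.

Answer: 2

Derivation:
After op 1 (in_shuffle): [1 3 4 2 5 0]
After op 2 (reverse): [0 5 2 4 3 1]
After op 3 (cut(4)): [3 1 0 5 2 4]
After op 4 (reverse): [4 2 5 0 1 3]
After op 5 (reverse): [3 1 0 5 2 4]
After op 6 (in_shuffle): [5 3 2 1 4 0]
Card 2 is at position 2.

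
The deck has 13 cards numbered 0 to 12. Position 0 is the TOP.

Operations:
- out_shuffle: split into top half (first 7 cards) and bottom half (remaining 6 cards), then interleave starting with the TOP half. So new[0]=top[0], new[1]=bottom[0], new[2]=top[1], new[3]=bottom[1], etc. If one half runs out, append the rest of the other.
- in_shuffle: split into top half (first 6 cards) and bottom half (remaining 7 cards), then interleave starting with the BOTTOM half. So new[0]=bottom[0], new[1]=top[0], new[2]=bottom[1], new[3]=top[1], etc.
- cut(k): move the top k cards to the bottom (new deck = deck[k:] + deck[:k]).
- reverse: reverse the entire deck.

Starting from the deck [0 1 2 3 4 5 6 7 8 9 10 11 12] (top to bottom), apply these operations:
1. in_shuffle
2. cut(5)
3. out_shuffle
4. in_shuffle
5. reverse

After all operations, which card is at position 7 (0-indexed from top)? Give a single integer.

Answer: 9

Derivation:
After op 1 (in_shuffle): [6 0 7 1 8 2 9 3 10 4 11 5 12]
After op 2 (cut(5)): [2 9 3 10 4 11 5 12 6 0 7 1 8]
After op 3 (out_shuffle): [2 12 9 6 3 0 10 7 4 1 11 8 5]
After op 4 (in_shuffle): [10 2 7 12 4 9 1 6 11 3 8 0 5]
After op 5 (reverse): [5 0 8 3 11 6 1 9 4 12 7 2 10]
Position 7: card 9.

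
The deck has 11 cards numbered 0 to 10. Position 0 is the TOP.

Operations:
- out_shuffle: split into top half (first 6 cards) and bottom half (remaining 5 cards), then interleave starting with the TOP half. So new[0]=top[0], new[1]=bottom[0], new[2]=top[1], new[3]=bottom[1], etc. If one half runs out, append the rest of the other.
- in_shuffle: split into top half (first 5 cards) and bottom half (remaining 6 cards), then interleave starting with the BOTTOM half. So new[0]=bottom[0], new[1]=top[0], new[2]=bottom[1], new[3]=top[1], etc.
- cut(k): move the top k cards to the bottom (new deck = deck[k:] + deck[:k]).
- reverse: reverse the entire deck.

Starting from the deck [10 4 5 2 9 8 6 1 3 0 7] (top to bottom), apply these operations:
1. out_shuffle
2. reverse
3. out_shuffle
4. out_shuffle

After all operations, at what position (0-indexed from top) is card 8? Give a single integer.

After op 1 (out_shuffle): [10 6 4 1 5 3 2 0 9 7 8]
After op 2 (reverse): [8 7 9 0 2 3 5 1 4 6 10]
After op 3 (out_shuffle): [8 5 7 1 9 4 0 6 2 10 3]
After op 4 (out_shuffle): [8 0 5 6 7 2 1 10 9 3 4]
Card 8 is at position 0.

Answer: 0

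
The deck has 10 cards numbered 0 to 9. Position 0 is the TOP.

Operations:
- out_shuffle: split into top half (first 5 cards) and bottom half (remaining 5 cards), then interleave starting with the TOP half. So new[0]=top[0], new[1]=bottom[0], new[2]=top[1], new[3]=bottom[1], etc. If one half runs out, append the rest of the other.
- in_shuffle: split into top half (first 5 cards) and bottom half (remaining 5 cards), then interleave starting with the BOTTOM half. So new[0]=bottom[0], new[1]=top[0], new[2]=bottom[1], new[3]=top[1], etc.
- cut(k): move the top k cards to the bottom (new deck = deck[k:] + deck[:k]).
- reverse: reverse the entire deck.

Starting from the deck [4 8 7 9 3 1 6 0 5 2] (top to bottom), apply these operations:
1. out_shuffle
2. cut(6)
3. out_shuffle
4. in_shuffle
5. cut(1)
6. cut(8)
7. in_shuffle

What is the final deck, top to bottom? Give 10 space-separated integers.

After op 1 (out_shuffle): [4 1 8 6 7 0 9 5 3 2]
After op 2 (cut(6)): [9 5 3 2 4 1 8 6 7 0]
After op 3 (out_shuffle): [9 1 5 8 3 6 2 7 4 0]
After op 4 (in_shuffle): [6 9 2 1 7 5 4 8 0 3]
After op 5 (cut(1)): [9 2 1 7 5 4 8 0 3 6]
After op 6 (cut(8)): [3 6 9 2 1 7 5 4 8 0]
After op 7 (in_shuffle): [7 3 5 6 4 9 8 2 0 1]

Answer: 7 3 5 6 4 9 8 2 0 1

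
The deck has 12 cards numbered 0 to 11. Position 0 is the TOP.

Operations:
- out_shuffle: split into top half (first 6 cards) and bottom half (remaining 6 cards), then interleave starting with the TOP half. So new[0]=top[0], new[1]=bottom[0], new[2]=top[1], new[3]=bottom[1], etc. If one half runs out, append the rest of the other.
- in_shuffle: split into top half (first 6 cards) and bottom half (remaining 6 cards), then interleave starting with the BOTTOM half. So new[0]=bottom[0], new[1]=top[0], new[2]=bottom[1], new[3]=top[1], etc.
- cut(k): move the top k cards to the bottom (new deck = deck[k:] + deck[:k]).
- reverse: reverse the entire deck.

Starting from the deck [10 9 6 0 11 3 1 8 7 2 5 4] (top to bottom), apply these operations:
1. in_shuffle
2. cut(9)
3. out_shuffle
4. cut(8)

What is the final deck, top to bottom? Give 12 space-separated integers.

Answer: 10 0 8 5 11 9 4 7 3 6 1 2

Derivation:
After op 1 (in_shuffle): [1 10 8 9 7 6 2 0 5 11 4 3]
After op 2 (cut(9)): [11 4 3 1 10 8 9 7 6 2 0 5]
After op 3 (out_shuffle): [11 9 4 7 3 6 1 2 10 0 8 5]
After op 4 (cut(8)): [10 0 8 5 11 9 4 7 3 6 1 2]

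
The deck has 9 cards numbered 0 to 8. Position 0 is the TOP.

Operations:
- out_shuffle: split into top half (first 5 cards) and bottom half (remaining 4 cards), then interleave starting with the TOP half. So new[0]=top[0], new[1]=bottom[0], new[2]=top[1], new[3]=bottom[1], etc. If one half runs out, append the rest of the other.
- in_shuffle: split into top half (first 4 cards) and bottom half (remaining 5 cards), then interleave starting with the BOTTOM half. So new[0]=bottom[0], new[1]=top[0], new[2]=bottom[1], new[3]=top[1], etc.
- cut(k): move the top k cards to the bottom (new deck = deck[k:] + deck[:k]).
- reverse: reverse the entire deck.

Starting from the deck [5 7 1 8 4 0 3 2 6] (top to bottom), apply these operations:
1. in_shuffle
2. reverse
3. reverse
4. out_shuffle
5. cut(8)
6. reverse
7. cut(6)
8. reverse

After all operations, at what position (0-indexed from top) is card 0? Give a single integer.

After op 1 (in_shuffle): [4 5 0 7 3 1 2 8 6]
After op 2 (reverse): [6 8 2 1 3 7 0 5 4]
After op 3 (reverse): [4 5 0 7 3 1 2 8 6]
After op 4 (out_shuffle): [4 1 5 2 0 8 7 6 3]
After op 5 (cut(8)): [3 4 1 5 2 0 8 7 6]
After op 6 (reverse): [6 7 8 0 2 5 1 4 3]
After op 7 (cut(6)): [1 4 3 6 7 8 0 2 5]
After op 8 (reverse): [5 2 0 8 7 6 3 4 1]
Card 0 is at position 2.

Answer: 2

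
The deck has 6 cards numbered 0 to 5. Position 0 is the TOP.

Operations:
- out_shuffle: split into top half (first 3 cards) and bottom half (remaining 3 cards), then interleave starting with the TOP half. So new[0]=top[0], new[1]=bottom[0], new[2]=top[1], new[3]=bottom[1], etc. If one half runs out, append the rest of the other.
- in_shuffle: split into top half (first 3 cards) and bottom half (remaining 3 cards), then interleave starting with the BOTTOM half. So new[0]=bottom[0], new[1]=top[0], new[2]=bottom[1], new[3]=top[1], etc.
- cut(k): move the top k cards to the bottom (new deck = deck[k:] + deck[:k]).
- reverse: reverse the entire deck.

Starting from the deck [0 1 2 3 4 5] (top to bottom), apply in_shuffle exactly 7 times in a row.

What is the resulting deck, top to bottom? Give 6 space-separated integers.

After op 1 (in_shuffle): [3 0 4 1 5 2]
After op 2 (in_shuffle): [1 3 5 0 2 4]
After op 3 (in_shuffle): [0 1 2 3 4 5]
After op 4 (in_shuffle): [3 0 4 1 5 2]
After op 5 (in_shuffle): [1 3 5 0 2 4]
After op 6 (in_shuffle): [0 1 2 3 4 5]
After op 7 (in_shuffle): [3 0 4 1 5 2]

Answer: 3 0 4 1 5 2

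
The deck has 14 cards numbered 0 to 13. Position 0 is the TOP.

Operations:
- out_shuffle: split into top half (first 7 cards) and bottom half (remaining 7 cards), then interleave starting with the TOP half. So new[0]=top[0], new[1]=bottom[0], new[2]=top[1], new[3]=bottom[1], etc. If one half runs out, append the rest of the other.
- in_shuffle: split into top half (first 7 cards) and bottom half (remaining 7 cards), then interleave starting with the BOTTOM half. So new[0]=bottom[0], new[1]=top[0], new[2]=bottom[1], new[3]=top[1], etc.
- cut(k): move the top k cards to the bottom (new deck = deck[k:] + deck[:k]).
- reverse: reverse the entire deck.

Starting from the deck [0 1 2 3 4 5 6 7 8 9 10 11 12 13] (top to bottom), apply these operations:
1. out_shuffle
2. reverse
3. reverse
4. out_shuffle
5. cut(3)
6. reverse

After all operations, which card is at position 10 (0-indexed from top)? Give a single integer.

Answer: 8

Derivation:
After op 1 (out_shuffle): [0 7 1 8 2 9 3 10 4 11 5 12 6 13]
After op 2 (reverse): [13 6 12 5 11 4 10 3 9 2 8 1 7 0]
After op 3 (reverse): [0 7 1 8 2 9 3 10 4 11 5 12 6 13]
After op 4 (out_shuffle): [0 10 7 4 1 11 8 5 2 12 9 6 3 13]
After op 5 (cut(3)): [4 1 11 8 5 2 12 9 6 3 13 0 10 7]
After op 6 (reverse): [7 10 0 13 3 6 9 12 2 5 8 11 1 4]
Position 10: card 8.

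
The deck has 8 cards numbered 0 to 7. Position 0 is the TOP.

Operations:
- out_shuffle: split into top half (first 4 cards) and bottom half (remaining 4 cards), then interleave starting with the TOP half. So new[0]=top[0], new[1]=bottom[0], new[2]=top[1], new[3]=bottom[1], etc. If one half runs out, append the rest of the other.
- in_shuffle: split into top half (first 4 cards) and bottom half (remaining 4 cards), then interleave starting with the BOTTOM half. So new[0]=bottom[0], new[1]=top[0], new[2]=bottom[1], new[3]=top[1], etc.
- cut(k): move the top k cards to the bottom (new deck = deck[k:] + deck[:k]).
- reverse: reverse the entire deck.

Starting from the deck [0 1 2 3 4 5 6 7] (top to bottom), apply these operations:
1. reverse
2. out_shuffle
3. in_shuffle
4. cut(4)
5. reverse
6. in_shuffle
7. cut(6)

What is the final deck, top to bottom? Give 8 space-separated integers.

After op 1 (reverse): [7 6 5 4 3 2 1 0]
After op 2 (out_shuffle): [7 3 6 2 5 1 4 0]
After op 3 (in_shuffle): [5 7 1 3 4 6 0 2]
After op 4 (cut(4)): [4 6 0 2 5 7 1 3]
After op 5 (reverse): [3 1 7 5 2 0 6 4]
After op 6 (in_shuffle): [2 3 0 1 6 7 4 5]
After op 7 (cut(6)): [4 5 2 3 0 1 6 7]

Answer: 4 5 2 3 0 1 6 7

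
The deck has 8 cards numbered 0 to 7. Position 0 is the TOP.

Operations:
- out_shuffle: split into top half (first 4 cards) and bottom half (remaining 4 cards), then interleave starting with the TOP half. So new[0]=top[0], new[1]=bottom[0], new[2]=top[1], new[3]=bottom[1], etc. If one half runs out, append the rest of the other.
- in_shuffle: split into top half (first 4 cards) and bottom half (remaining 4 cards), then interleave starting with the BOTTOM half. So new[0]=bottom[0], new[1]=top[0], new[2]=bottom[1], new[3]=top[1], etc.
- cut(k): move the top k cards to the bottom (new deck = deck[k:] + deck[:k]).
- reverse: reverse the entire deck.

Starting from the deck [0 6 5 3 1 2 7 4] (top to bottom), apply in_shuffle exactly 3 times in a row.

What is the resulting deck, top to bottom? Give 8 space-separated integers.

After op 1 (in_shuffle): [1 0 2 6 7 5 4 3]
After op 2 (in_shuffle): [7 1 5 0 4 2 3 6]
After op 3 (in_shuffle): [4 7 2 1 3 5 6 0]

Answer: 4 7 2 1 3 5 6 0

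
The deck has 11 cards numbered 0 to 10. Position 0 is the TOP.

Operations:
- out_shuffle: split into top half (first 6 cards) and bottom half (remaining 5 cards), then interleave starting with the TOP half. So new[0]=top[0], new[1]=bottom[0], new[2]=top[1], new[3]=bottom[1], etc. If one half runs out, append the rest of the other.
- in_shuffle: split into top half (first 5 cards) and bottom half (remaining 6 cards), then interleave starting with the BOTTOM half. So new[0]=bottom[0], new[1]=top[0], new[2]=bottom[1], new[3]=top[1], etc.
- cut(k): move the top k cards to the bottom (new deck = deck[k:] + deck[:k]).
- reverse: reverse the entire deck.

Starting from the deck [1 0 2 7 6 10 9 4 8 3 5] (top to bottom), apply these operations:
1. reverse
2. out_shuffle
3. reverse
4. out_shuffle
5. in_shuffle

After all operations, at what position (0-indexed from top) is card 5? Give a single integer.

After op 1 (reverse): [5 3 8 4 9 10 6 7 2 0 1]
After op 2 (out_shuffle): [5 6 3 7 8 2 4 0 9 1 10]
After op 3 (reverse): [10 1 9 0 4 2 8 7 3 6 5]
After op 4 (out_shuffle): [10 8 1 7 9 3 0 6 4 5 2]
After op 5 (in_shuffle): [3 10 0 8 6 1 4 7 5 9 2]
Card 5 is at position 8.

Answer: 8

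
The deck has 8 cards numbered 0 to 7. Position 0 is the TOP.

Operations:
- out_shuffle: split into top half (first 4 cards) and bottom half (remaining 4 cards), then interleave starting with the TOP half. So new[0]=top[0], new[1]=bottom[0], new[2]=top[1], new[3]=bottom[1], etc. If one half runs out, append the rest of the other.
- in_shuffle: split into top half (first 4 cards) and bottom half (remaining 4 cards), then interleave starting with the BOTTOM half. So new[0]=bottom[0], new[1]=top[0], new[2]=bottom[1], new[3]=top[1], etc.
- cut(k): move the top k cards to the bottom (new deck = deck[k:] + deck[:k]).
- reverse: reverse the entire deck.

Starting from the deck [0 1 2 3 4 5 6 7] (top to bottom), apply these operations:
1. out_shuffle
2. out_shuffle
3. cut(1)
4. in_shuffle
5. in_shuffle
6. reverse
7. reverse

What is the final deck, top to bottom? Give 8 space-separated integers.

After op 1 (out_shuffle): [0 4 1 5 2 6 3 7]
After op 2 (out_shuffle): [0 2 4 6 1 3 5 7]
After op 3 (cut(1)): [2 4 6 1 3 5 7 0]
After op 4 (in_shuffle): [3 2 5 4 7 6 0 1]
After op 5 (in_shuffle): [7 3 6 2 0 5 1 4]
After op 6 (reverse): [4 1 5 0 2 6 3 7]
After op 7 (reverse): [7 3 6 2 0 5 1 4]

Answer: 7 3 6 2 0 5 1 4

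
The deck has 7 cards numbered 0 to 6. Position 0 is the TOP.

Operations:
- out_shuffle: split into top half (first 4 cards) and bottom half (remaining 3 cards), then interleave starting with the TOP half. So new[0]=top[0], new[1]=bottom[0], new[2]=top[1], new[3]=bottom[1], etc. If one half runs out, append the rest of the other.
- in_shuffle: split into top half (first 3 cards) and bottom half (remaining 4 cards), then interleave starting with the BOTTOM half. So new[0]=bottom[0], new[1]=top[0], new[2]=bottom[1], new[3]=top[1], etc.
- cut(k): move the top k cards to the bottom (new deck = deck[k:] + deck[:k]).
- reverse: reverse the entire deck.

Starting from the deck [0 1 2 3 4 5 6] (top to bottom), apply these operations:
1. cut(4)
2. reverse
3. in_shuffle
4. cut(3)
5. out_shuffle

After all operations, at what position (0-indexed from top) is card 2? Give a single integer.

After op 1 (cut(4)): [4 5 6 0 1 2 3]
After op 2 (reverse): [3 2 1 0 6 5 4]
After op 3 (in_shuffle): [0 3 6 2 5 1 4]
After op 4 (cut(3)): [2 5 1 4 0 3 6]
After op 5 (out_shuffle): [2 0 5 3 1 6 4]
Card 2 is at position 0.

Answer: 0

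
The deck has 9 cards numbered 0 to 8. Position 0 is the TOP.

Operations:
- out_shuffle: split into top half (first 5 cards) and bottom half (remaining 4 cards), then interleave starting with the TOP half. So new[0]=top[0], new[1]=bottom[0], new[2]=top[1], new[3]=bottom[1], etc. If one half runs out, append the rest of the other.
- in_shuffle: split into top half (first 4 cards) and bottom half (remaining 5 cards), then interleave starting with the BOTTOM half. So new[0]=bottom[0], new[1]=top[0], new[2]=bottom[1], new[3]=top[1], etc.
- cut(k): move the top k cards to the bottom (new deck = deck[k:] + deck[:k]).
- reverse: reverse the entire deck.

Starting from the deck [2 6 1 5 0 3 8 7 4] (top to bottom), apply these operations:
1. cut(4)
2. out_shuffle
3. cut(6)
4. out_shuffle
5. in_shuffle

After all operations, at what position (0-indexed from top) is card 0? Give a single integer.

Answer: 4

Derivation:
After op 1 (cut(4)): [0 3 8 7 4 2 6 1 5]
After op 2 (out_shuffle): [0 2 3 6 8 1 7 5 4]
After op 3 (cut(6)): [7 5 4 0 2 3 6 8 1]
After op 4 (out_shuffle): [7 3 5 6 4 8 0 1 2]
After op 5 (in_shuffle): [4 7 8 3 0 5 1 6 2]
Card 0 is at position 4.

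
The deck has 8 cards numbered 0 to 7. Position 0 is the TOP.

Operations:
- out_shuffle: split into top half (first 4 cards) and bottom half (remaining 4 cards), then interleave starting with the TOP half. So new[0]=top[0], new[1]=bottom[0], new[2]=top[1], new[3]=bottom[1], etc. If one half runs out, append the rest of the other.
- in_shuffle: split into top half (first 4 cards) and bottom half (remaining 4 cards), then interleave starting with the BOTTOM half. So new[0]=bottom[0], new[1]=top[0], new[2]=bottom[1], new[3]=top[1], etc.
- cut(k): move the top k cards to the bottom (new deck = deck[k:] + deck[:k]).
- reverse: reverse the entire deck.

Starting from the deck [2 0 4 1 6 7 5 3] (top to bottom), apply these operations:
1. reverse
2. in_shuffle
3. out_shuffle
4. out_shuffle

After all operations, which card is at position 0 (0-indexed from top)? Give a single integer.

After op 1 (reverse): [3 5 7 6 1 4 0 2]
After op 2 (in_shuffle): [1 3 4 5 0 7 2 6]
After op 3 (out_shuffle): [1 0 3 7 4 2 5 6]
After op 4 (out_shuffle): [1 4 0 2 3 5 7 6]
Position 0: card 1.

Answer: 1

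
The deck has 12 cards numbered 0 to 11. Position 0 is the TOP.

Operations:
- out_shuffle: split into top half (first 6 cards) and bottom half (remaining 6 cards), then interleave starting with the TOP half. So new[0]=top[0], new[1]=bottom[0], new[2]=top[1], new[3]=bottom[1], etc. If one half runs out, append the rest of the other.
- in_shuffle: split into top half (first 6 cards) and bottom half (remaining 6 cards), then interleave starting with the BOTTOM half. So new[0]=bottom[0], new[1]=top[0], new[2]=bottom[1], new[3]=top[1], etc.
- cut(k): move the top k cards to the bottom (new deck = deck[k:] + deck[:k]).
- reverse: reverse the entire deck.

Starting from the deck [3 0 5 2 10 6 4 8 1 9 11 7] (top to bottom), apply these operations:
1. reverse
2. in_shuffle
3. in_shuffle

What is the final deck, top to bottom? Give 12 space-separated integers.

Answer: 5 6 1 7 0 10 8 11 3 2 4 9

Derivation:
After op 1 (reverse): [7 11 9 1 8 4 6 10 2 5 0 3]
After op 2 (in_shuffle): [6 7 10 11 2 9 5 1 0 8 3 4]
After op 3 (in_shuffle): [5 6 1 7 0 10 8 11 3 2 4 9]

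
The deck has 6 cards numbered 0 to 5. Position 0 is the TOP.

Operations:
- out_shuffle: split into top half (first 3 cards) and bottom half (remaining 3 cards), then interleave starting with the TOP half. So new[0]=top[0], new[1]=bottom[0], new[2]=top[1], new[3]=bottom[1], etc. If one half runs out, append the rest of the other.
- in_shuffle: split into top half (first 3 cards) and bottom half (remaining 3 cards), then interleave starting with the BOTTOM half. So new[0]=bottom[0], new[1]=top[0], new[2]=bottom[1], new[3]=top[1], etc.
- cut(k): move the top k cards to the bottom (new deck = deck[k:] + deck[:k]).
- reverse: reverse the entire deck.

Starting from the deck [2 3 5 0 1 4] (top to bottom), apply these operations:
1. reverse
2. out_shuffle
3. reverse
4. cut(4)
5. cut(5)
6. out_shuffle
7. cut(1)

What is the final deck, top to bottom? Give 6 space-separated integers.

Answer: 2 5 0 4 3 1

Derivation:
After op 1 (reverse): [4 1 0 5 3 2]
After op 2 (out_shuffle): [4 5 1 3 0 2]
After op 3 (reverse): [2 0 3 1 5 4]
After op 4 (cut(4)): [5 4 2 0 3 1]
After op 5 (cut(5)): [1 5 4 2 0 3]
After op 6 (out_shuffle): [1 2 5 0 4 3]
After op 7 (cut(1)): [2 5 0 4 3 1]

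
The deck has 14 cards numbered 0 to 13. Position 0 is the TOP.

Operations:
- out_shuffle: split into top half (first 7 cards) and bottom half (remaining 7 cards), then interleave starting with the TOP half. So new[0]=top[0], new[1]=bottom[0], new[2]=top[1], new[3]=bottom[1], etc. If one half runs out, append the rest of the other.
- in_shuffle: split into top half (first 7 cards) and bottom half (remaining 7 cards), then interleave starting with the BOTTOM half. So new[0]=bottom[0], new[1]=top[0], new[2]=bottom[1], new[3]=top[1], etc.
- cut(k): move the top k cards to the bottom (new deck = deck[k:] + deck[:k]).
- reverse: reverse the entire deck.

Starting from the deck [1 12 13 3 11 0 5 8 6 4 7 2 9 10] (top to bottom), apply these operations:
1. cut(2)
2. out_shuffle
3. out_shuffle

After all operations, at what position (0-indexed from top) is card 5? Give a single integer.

Answer: 3

Derivation:
After op 1 (cut(2)): [13 3 11 0 5 8 6 4 7 2 9 10 1 12]
After op 2 (out_shuffle): [13 4 3 7 11 2 0 9 5 10 8 1 6 12]
After op 3 (out_shuffle): [13 9 4 5 3 10 7 8 11 1 2 6 0 12]
Card 5 is at position 3.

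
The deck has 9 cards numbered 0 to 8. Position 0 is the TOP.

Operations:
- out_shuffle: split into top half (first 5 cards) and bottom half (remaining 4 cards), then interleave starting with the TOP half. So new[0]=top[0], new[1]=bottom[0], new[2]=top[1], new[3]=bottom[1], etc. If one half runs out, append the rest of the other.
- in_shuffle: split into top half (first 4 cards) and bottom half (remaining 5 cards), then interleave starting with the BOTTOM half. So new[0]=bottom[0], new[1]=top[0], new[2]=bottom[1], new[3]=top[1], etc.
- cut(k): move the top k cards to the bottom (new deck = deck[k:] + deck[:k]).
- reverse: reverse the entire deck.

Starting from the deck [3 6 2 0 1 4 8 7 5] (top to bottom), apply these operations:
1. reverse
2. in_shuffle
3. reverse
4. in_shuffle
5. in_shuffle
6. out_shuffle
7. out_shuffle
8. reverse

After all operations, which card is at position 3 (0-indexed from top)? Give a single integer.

After op 1 (reverse): [5 7 8 4 1 0 2 6 3]
After op 2 (in_shuffle): [1 5 0 7 2 8 6 4 3]
After op 3 (reverse): [3 4 6 8 2 7 0 5 1]
After op 4 (in_shuffle): [2 3 7 4 0 6 5 8 1]
After op 5 (in_shuffle): [0 2 6 3 5 7 8 4 1]
After op 6 (out_shuffle): [0 7 2 8 6 4 3 1 5]
After op 7 (out_shuffle): [0 4 7 3 2 1 8 5 6]
After op 8 (reverse): [6 5 8 1 2 3 7 4 0]
Position 3: card 1.

Answer: 1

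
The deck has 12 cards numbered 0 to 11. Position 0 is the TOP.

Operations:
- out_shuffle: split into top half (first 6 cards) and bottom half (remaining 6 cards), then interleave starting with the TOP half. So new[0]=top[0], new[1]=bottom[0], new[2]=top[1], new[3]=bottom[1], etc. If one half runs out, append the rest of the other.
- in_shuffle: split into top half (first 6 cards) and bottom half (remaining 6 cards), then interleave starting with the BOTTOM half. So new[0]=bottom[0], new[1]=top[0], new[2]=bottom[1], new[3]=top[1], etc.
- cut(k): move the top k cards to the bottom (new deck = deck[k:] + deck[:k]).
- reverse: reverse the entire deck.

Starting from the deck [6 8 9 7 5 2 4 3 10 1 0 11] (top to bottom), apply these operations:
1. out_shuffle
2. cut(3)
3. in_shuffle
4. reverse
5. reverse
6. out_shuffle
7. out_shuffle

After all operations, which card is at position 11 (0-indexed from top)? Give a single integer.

After op 1 (out_shuffle): [6 4 8 3 9 10 7 1 5 0 2 11]
After op 2 (cut(3)): [3 9 10 7 1 5 0 2 11 6 4 8]
After op 3 (in_shuffle): [0 3 2 9 11 10 6 7 4 1 8 5]
After op 4 (reverse): [5 8 1 4 7 6 10 11 9 2 3 0]
After op 5 (reverse): [0 3 2 9 11 10 6 7 4 1 8 5]
After op 6 (out_shuffle): [0 6 3 7 2 4 9 1 11 8 10 5]
After op 7 (out_shuffle): [0 9 6 1 3 11 7 8 2 10 4 5]
Position 11: card 5.

Answer: 5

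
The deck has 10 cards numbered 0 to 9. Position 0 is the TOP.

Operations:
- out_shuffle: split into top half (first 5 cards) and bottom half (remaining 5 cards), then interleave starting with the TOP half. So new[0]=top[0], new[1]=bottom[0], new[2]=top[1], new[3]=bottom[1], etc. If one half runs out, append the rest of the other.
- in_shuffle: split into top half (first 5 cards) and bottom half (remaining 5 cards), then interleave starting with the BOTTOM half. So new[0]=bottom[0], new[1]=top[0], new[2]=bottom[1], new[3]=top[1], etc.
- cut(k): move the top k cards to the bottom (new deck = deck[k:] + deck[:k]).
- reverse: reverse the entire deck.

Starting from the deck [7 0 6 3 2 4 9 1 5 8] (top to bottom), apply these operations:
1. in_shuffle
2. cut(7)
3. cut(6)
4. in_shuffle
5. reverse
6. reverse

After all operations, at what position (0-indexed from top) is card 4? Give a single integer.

After op 1 (in_shuffle): [4 7 9 0 1 6 5 3 8 2]
After op 2 (cut(7)): [3 8 2 4 7 9 0 1 6 5]
After op 3 (cut(6)): [0 1 6 5 3 8 2 4 7 9]
After op 4 (in_shuffle): [8 0 2 1 4 6 7 5 9 3]
After op 5 (reverse): [3 9 5 7 6 4 1 2 0 8]
After op 6 (reverse): [8 0 2 1 4 6 7 5 9 3]
Card 4 is at position 4.

Answer: 4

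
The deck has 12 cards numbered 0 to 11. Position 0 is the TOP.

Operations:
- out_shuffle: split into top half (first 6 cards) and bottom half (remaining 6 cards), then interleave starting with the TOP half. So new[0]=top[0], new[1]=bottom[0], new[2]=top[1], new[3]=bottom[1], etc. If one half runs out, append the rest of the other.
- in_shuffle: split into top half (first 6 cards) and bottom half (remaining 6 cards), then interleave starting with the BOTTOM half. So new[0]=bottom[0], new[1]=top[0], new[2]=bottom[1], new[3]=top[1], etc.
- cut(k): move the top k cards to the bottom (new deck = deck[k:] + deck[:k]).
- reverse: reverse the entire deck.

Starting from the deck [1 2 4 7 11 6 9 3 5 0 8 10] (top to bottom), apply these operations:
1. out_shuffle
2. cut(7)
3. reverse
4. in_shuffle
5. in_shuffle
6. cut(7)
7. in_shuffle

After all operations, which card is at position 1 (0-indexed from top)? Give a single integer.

Answer: 5

Derivation:
After op 1 (out_shuffle): [1 9 2 3 4 5 7 0 11 8 6 10]
After op 2 (cut(7)): [0 11 8 6 10 1 9 2 3 4 5 7]
After op 3 (reverse): [7 5 4 3 2 9 1 10 6 8 11 0]
After op 4 (in_shuffle): [1 7 10 5 6 4 8 3 11 2 0 9]
After op 5 (in_shuffle): [8 1 3 7 11 10 2 5 0 6 9 4]
After op 6 (cut(7)): [5 0 6 9 4 8 1 3 7 11 10 2]
After op 7 (in_shuffle): [1 5 3 0 7 6 11 9 10 4 2 8]
Position 1: card 5.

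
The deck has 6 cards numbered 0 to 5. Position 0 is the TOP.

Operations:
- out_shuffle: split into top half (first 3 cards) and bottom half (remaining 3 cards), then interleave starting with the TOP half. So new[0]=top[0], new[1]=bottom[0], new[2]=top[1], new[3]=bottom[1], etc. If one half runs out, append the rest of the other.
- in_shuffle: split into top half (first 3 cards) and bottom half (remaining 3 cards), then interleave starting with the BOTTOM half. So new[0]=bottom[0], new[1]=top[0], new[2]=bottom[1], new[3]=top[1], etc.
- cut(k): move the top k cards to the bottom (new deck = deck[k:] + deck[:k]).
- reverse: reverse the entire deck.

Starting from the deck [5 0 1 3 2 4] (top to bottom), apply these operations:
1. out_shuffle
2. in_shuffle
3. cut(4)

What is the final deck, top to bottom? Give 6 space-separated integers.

After op 1 (out_shuffle): [5 3 0 2 1 4]
After op 2 (in_shuffle): [2 5 1 3 4 0]
After op 3 (cut(4)): [4 0 2 5 1 3]

Answer: 4 0 2 5 1 3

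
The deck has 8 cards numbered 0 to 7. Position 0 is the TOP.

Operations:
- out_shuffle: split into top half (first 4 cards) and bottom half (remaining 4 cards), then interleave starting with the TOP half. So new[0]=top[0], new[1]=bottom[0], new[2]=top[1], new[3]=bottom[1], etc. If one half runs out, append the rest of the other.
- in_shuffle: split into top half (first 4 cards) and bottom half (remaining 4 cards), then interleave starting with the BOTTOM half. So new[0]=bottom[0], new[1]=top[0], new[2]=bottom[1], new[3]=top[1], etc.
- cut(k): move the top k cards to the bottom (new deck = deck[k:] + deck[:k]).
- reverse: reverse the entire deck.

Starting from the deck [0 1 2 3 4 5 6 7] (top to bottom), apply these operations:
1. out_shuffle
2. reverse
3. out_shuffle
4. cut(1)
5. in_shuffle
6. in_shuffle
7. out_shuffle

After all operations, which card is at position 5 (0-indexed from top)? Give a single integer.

After op 1 (out_shuffle): [0 4 1 5 2 6 3 7]
After op 2 (reverse): [7 3 6 2 5 1 4 0]
After op 3 (out_shuffle): [7 5 3 1 6 4 2 0]
After op 4 (cut(1)): [5 3 1 6 4 2 0 7]
After op 5 (in_shuffle): [4 5 2 3 0 1 7 6]
After op 6 (in_shuffle): [0 4 1 5 7 2 6 3]
After op 7 (out_shuffle): [0 7 4 2 1 6 5 3]
Position 5: card 6.

Answer: 6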